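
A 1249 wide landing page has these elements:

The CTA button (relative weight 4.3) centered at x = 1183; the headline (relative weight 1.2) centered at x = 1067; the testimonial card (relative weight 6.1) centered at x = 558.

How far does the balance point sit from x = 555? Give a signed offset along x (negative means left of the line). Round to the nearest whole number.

Total weight = 4.3 + 1.2 + 6.1 = 11.6.
x: (4.3·1183 + 1.2·1067 + 6.1·558) / 11.6 = 9771.1 / 11.6 ≈ 842.34
Against x = 555, that's 842.34 − 555 = 287.34.

≈ 287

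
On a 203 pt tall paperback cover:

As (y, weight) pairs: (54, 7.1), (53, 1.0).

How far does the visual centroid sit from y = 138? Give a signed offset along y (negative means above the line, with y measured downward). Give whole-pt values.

Σw = 7.1 + 1.0 = 8.1.
y: (7.1·54 + 1.0·53) / 8.1 = 436.4 / 8.1 ≈ 53.88
Difference: 53.88 − 138 ≈ -84.12.

≈ -84 pt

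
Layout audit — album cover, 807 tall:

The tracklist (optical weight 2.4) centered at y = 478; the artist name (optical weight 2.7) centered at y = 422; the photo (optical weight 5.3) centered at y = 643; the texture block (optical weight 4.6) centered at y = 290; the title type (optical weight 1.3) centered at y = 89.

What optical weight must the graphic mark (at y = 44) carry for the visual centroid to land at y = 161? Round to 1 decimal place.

Existing Σw = 16.3 (2.4 + 2.7 + 5.3 + 4.6 + 1.3); existing moment 2.4·478 + 2.7·422 + 5.3·643 + 4.6·290 + 1.3·89 = 7144.2.
For the centroid to hit 161: (7144.2 + w·44) / (16.3 + w) = 161.
Solving: w = (161·16.3 − 7144.2) / (44 − 161) = -4519.9 / -117 ≈ 38.63.

w ≈ 38.6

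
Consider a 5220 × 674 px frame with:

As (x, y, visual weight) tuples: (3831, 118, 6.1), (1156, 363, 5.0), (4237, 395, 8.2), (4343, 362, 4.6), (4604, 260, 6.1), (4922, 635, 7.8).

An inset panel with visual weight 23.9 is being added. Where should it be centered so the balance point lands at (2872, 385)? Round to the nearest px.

(1124, 409)

New total weight: (6.1 + 5.0 + 8.2 + 4.6 + 6.1 + 7.8) + 23.9 = 61.7.
Along x: (150346.3 + 23.9·x) / 61.7 = 2872 (existing moment 6.1·3831 + 5.0·1156 + 8.2·4237 + 4.6·4343 + 6.1·4604 + 7.8·4922 = 150346.3) ⇒ x = (177202.4 − 150346.3) / 23.9 ≈ 1123.69.
Along y: (13978.0 + 23.9·y) / 61.7 = 385 (existing moment 6.1·118 + 5.0·363 + 8.2·395 + 4.6·362 + 6.1·260 + 7.8·635 = 13978.0) ⇒ y = (23754.5 − 13978.0) / 23.9 ≈ 409.06.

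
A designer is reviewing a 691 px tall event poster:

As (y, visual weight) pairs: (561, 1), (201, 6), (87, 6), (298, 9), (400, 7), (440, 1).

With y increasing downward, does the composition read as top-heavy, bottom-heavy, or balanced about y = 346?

top-heavy

Weights sum to 1 + 6 + 6 + 9 + 7 + 1 = 30.
y: moment 8211 / weight 30 ≈ 273.70
273.7 lies above (smaller y than) the midline 346, so the layout is top-heavy.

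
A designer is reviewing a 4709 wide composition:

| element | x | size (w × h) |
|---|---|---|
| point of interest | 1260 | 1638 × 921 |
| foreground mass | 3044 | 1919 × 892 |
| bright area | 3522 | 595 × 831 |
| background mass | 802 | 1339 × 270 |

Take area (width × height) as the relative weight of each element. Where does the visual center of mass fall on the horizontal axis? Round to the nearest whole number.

Areas: point of interest 1638·921 = 1508598, foreground mass 1919·892 = 1711748, bright area 595·831 = 494445, background mass 1339·270 = 361530. Total weight = 4076321.
x-moment: 1508598·1260 + 1711748·3044 + 494445·3522 + 361530·802 = 9142776742; centroid 9142776742/4076321 ≈ 2242.90.

x ≈ 2243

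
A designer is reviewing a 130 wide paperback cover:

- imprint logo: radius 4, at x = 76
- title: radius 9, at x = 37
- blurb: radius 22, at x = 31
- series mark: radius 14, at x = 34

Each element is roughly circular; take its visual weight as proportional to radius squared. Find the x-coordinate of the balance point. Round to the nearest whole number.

Weights ∝ r²: imprint logo 4² = 16, title 9² = 81, blurb 22² = 484, series mark 14² = 196; Σw = 777.
Σw·x = 16·76 + 81·37 + 484·31 + 196·34 = 25881, so x̄ = 25881/777 ≈ 33.31.

x ≈ 33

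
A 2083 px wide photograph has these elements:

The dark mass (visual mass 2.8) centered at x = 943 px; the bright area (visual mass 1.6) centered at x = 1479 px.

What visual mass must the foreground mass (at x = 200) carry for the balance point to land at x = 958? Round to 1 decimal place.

Existing Σw = 4.4 (2.8 + 1.6); existing moment 2.8·943 + 1.6·1479 = 5006.8.
For the centroid to hit 958: (5006.8 + w·200) / (4.4 + w) = 958.
Solving: w = (958·4.4 − 5006.8) / (200 − 958) = -791.6 / -758 ≈ 1.04.

w ≈ 1.0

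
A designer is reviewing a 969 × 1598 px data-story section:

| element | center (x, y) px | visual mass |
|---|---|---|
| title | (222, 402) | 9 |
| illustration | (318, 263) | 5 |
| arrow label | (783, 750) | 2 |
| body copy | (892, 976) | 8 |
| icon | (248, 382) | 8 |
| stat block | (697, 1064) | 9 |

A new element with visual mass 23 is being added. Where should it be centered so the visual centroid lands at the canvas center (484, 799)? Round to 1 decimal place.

(453.4, 1054.9)

After adding the new element, total weight = 9 + 5 + 2 + 8 + 8 + 9 + 23 = 64.
Along x: (20547 + 23·x) / 64 = 484 (existing moment 9·222 + 5·318 + 2·783 + 8·892 + 8·248 + 9·697 = 20547) ⇒ x = (30976 − 20547) / 23 ≈ 453.43.
Along y: (26873 + 23·y) / 64 = 799 (existing moment 9·402 + 5·263 + 2·750 + 8·976 + 8·382 + 9·1064 = 26873) ⇒ y = (51136 − 26873) / 23 ≈ 1054.91.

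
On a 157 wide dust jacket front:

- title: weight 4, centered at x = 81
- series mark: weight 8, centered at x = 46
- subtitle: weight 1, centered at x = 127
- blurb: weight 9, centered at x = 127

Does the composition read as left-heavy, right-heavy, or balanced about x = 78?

right-heavy

Total weight = 4 + 8 + 1 + 9 = 22.
x: (4·81 + 8·46 + 1·127 + 9·127) / 22 = 1962 / 22 ≈ 89.18
Since 89.2 is right of 78, the composition reads right-heavy.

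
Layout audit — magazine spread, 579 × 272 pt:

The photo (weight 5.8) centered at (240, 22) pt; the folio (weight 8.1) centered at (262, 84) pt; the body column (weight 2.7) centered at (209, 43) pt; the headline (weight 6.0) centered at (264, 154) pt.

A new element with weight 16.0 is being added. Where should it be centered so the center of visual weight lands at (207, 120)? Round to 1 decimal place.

(145.5, 174.0)

After adding the new element, total weight = 5.8 + 8.1 + 2.7 + 6.0 + 16.0 = 38.6.
x: need Σw·x = 38.6·207 = 7990.2. Existing = 5.8·240 + 8.1·262 + 2.7·209 + 6.0·264 = 5662.5. Remainder 2327.7 / 16.0 ≈ 145.48.
y: need Σw·y = 38.6·120 = 4632.0. Existing = 5.8·22 + 8.1·84 + 2.7·43 + 6.0·154 = 1848.1. Remainder 2783.9 / 16.0 ≈ 173.99.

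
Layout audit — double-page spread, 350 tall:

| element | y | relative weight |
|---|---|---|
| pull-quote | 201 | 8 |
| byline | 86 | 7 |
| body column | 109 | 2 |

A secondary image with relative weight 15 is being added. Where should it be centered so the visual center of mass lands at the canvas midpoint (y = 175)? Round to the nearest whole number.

y ≈ 211

After adding the secondary image, total weight = 8 + 7 + 2 + 15 = 32.
y: target moment 32×175 = 5600; current 8·201 + 7·86 + 2·109 = 2428; the secondary image supplies 3172, so y = 3172/15 ≈ 211.47.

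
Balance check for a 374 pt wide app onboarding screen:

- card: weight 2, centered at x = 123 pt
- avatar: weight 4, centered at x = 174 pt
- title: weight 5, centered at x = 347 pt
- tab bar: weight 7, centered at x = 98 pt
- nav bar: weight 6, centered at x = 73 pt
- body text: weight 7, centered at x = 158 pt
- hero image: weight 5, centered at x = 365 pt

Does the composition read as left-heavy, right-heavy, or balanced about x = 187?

balanced

Σw = 2 + 4 + 5 + 7 + 6 + 7 + 5 = 36.
Σw·x = 2·123 + 4·174 + 5·347 + 7·98 + 6·73 + 7·158 + 5·365 = 6732, so x̄ = 6732/36 ≈ 187.00.
187.00 = 187 exactly: balanced.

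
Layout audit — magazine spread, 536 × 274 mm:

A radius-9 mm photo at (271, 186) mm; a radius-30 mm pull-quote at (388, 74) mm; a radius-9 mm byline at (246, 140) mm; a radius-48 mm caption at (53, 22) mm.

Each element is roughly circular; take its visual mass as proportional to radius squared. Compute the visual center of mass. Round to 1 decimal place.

(152.5, 42.7)

r² weights: photo 9² = 81, pull-quote 30² = 900, byline 9² = 81, caption 48² = 2304. Total = 3366.
x-moment: 81·271 + 900·388 + 81·246 + 2304·53 = 513189; centroid 513189/3366 ≈ 152.46.
y-moment: 81·186 + 900·74 + 81·140 + 2304·22 = 143694; centroid 143694/3366 ≈ 42.69.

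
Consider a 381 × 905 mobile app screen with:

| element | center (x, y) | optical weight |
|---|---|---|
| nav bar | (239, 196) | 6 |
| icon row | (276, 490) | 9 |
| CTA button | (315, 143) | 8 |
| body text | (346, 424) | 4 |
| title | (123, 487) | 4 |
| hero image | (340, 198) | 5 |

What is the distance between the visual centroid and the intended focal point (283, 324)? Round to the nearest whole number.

≈ 10

Σw = 6 + 9 + 8 + 4 + 4 + 5 = 36.
Σw·x = 10014; x̄ = 10014/36 ≈ 278.17.
Σw·y = 11364; ȳ = 11364/36 ≈ 315.67.
From (283, 324): dx = -4.83, dy = -8.33, so the distance is √(dx²+dy²) ≈ 9.63.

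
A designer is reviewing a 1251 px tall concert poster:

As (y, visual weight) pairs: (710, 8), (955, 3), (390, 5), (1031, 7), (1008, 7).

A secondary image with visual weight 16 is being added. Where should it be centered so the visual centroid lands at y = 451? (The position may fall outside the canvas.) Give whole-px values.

After adding the secondary image, total weight = 8 + 3 + 5 + 7 + 7 + 16 = 46.
y: need Σw·y = 46·451 = 20746. Existing = 8·710 + 3·955 + 5·390 + 7·1031 + 7·1008 = 24768. Remainder -4022 / 16 ≈ -251.38.

y ≈ -251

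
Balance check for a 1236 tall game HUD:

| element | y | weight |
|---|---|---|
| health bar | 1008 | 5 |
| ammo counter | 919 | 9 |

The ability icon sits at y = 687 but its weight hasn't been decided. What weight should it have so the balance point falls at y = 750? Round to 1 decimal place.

w ≈ 44.6

Fixed elements: Σw = 5 + 9 = 14, Σw·y = 5·1008 + 9·919 = 13311.
For the centroid to hit 750: (13311 + w·687) / (14 + w) = 750.
Rearranging, w·(687 − 750) = 750·14 − 13311 = -2811, so w ≈ -2811/-63 = 44.62.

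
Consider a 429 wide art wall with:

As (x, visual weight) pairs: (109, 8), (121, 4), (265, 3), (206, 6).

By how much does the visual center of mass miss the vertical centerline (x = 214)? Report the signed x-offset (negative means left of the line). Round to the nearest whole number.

≈ -53

Total weight = 8 + 4 + 3 + 6 = 21.
x: (8·109 + 4·121 + 3·265 + 6·206) / 21 = 3387 / 21 ≈ 161.29
Offset from x = 214: 161.29 − 214 ≈ -52.71.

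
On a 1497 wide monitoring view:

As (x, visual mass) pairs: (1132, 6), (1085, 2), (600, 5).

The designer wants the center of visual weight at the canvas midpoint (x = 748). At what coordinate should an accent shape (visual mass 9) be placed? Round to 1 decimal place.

x ≈ 499.3

New total weight: (6 + 2 + 5) + 9 = 22.
Along x: (11962 + 9·x) / 22 = 748 (existing moment 6·1132 + 2·1085 + 5·600 = 11962) ⇒ x = (16456 − 11962) / 9 ≈ 499.33.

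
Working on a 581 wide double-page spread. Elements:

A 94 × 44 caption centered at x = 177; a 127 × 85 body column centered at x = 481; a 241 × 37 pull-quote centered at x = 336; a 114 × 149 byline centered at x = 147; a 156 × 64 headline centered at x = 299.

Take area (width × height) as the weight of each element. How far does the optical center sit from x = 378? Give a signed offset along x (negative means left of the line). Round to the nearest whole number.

Areas → weights: caption 94·44 = 4136, body column 127·85 = 10795, pull-quote 241·37 = 8917, byline 114·149 = 16986, headline 156·64 = 9984; Σw = 50818.
x-moment: 4136·177 + 10795·481 + 8917·336 + 16986·147 + 9984·299 = 14402737; centroid 14402737/50818 ≈ 283.42.
Offset from x = 378: 283.42 − 378 ≈ -94.58.

≈ -95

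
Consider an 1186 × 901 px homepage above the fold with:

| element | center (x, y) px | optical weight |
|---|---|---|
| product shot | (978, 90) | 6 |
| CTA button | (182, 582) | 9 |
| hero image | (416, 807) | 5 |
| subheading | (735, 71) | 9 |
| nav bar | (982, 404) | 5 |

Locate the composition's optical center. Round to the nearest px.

Weights sum to 6 + 9 + 5 + 9 + 5 = 34.
x-moment: 6·978 + 9·182 + 5·416 + 9·735 + 5·982 = 21111; centroid 21111/34 ≈ 620.91.
y-moment: 6·90 + 9·582 + 5·807 + 9·71 + 5·404 = 12472; centroid 12472/34 ≈ 366.82.

(621, 367)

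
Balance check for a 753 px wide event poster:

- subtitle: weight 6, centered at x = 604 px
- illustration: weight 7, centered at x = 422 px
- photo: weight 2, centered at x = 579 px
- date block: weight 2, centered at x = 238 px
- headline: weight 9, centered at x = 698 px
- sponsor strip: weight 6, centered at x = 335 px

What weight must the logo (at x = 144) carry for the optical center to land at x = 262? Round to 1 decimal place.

Existing Σw = 32 (6 + 7 + 2 + 2 + 9 + 6); existing moment 6·604 + 7·422 + 2·579 + 2·238 + 9·698 + 6·335 = 16504.
For the centroid to hit 262: (16504 + w·144) / (32 + w) = 262.
Solving: w = (262·32 − 16504) / (144 − 262) = -8120 / -118 ≈ 68.81.

w ≈ 68.8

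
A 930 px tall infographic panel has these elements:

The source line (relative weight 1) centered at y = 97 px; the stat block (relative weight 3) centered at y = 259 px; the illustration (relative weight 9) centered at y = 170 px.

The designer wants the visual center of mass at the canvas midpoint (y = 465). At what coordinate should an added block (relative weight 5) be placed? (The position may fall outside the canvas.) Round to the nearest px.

y ≈ 1193

With the added block, Σw becomes 1 + 3 + 9 + 5 = 18.
Along y: (2404 + 5·y) / 18 = 465 (existing moment 1·97 + 3·259 + 9·170 = 2404) ⇒ y = (8370 − 2404) / 5 ≈ 1193.20.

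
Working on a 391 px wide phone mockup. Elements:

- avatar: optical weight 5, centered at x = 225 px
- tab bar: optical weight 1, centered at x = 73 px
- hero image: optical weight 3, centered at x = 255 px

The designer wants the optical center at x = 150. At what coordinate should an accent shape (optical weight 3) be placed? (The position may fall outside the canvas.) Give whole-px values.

With the accent shape, Σw becomes 5 + 1 + 3 + 3 = 12.
x: need Σw·x = 12·150 = 1800. Existing = 5·225 + 1·73 + 3·255 = 1963. Remainder -163 / 3 ≈ -54.33.

x ≈ -54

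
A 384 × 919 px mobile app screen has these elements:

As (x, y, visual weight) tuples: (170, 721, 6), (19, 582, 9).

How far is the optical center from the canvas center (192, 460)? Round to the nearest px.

≈ 210 px

Weights sum to 6 + 9 = 15.
Σw·x = 6·170 + 9·19 = 1191, so x̄ = 1191/15 ≈ 79.40.
Σw·y = 6·721 + 9·582 = 9564, so ȳ = 9564/15 ≈ 637.60.
Relative to (192, 460): Δ = (-112.60, 177.60); |Δ| = √(-112.60² + 177.60²) ≈ 210.29.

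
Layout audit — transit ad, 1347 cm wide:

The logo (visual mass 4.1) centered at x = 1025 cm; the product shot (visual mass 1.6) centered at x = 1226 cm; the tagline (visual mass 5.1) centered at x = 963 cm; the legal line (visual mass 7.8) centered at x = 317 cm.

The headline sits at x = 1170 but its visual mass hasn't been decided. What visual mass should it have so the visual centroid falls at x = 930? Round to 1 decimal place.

Known weights sum to 4.1 + 1.6 + 5.1 + 7.8 = 18.6; their moment is 4.1·1025 + 1.6·1226 + 5.1·963 + 7.8·317 = 13548.0.
Balance at x = 930 requires (13548.0 + w·1170) / (18.6 + w) = 930.
Solving: w = (930·18.6 − 13548.0) / (1170 − 930) = 3750.0 / 240 ≈ 15.62.

w ≈ 15.6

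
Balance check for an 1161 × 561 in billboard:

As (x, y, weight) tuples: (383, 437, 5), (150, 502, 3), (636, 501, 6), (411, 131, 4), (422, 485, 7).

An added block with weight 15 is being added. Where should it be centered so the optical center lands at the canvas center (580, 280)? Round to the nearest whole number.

New total weight: (5 + 3 + 6 + 4 + 7) + 15 = 40.
x: target moment 40×580 = 23200; current 5·383 + 3·150 + 6·636 + 4·411 + 7·422 = 10779; the added block supplies 12421, so x = 12421/15 ≈ 828.07.
y: target moment 40×280 = 11200; current 5·437 + 3·502 + 6·501 + 4·131 + 7·485 = 10616; the added block supplies 584, so y = 584/15 ≈ 38.93.

(828, 39)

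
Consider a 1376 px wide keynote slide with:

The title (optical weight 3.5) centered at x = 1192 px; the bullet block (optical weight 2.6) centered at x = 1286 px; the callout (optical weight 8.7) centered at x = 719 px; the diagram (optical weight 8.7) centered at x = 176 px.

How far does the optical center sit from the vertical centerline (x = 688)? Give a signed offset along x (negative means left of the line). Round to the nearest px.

≈ -37 px

Σw = 3.5 + 2.6 + 8.7 + 8.7 = 23.5.
x: (3.5·1192 + 2.6·1286 + 8.7·719 + 8.7·176) / 23.5 = 15302.1 / 23.5 ≈ 651.15
Offset from x = 688: 651.15 − 688 ≈ -36.85.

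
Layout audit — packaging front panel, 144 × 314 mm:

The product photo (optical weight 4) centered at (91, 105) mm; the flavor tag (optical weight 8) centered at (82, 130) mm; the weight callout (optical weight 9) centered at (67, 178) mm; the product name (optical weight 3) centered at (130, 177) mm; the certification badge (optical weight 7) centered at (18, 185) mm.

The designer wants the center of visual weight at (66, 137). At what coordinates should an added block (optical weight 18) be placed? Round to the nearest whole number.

After adding the added block, total weight = 4 + 8 + 9 + 3 + 7 + 18 = 49.
x: target moment 49×66 = 3234; current 4·91 + 8·82 + 9·67 + 3·130 + 7·18 = 2139; the added block supplies 1095, so x = 1095/18 ≈ 60.83.
y: target moment 49×137 = 6713; current 4·105 + 8·130 + 9·178 + 3·177 + 7·185 = 4888; the added block supplies 1825, so y = 1825/18 ≈ 101.39.

(61, 101)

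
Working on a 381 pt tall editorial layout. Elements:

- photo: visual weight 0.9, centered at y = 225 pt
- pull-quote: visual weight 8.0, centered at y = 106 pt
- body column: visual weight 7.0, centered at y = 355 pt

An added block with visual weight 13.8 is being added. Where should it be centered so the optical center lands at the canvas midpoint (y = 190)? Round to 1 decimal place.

y ≈ 152.7

After adding the added block, total weight = 0.9 + 8.0 + 7.0 + 13.8 = 29.7.
Along y: (3535.5 + 13.8·y) / 29.7 = 190 (existing moment 0.9·225 + 8.0·106 + 7.0·355 = 3535.5) ⇒ y = (5643.0 − 3535.5) / 13.8 ≈ 152.72.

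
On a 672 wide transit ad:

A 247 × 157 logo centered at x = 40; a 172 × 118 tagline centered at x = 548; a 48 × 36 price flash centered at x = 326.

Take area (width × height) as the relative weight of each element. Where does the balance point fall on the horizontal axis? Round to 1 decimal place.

Areas: logo 247·157 = 38779, tagline 172·118 = 20296, price flash 48·36 = 1728. Total weight = 60803.
x-moment: 38779·40 + 20296·548 + 1728·326 = 13236696; centroid 13236696/60803 ≈ 217.70.

x ≈ 217.7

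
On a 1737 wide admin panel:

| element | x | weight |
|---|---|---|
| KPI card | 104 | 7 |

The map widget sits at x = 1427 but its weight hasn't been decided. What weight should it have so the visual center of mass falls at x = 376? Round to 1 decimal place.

The single fixed element contributes weight 7, moment 7·104 = 728.
Set Σw·x/Σw = 376: (728 + 1427w) = 376·(7 + w).
Rearranging, w·(1427 − 376) = 376·7 − 728 = 1904, so w ≈ 1904/1051 = 1.81.

w ≈ 1.8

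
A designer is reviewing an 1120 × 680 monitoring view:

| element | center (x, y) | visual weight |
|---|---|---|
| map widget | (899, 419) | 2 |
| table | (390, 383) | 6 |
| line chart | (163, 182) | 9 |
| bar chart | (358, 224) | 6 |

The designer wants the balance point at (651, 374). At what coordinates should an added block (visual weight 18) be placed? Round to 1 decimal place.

(1052.1, 512.0)

After adding the added block, total weight = 2 + 6 + 9 + 6 + 18 = 41.
x: target moment 41×651 = 26691; current 2·899 + 6·390 + 9·163 + 6·358 = 7753; the added block supplies 18938, so x = 18938/18 ≈ 1052.11.
y: target moment 41×374 = 15334; current 2·419 + 6·383 + 9·182 + 6·224 = 6118; the added block supplies 9216, so y = 9216/18 ≈ 512.00.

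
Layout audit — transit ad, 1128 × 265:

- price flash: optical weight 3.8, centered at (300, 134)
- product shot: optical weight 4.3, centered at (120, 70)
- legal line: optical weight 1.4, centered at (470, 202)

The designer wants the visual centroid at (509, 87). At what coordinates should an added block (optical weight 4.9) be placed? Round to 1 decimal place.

With the added block, Σw becomes 3.8 + 4.3 + 1.4 + 4.9 = 14.4.
x: need Σw·x = 14.4·509 = 7329.6. Existing = 3.8·300 + 4.3·120 + 1.4·470 = 2314.0. Remainder 5015.6 / 4.9 ≈ 1023.59.
y: need Σw·y = 14.4·87 = 1252.8. Existing = 3.8·134 + 4.3·70 + 1.4·202 = 1093.0. Remainder 159.8 / 4.9 ≈ 32.61.

(1023.6, 32.6)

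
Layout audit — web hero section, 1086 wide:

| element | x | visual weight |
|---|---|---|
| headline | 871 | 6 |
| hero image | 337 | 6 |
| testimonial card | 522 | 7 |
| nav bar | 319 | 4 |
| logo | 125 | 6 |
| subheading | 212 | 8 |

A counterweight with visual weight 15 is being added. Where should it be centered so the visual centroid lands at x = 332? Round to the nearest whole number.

x ≈ 176

After adding the counterweight, total weight = 6 + 6 + 7 + 4 + 6 + 8 + 15 = 52.
x: need Σw·x = 52·332 = 17264. Existing = 6·871 + 6·337 + 7·522 + 4·319 + 6·125 + 8·212 = 14624. Remainder 2640 / 15 ≈ 176.00.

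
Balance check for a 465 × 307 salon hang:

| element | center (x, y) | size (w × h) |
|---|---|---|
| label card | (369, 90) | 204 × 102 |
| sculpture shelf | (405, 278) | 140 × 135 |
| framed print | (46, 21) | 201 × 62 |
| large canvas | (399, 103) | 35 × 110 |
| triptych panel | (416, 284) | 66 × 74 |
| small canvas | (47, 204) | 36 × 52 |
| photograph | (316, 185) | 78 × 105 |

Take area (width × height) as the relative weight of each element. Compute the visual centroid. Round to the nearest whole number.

Taking area as weight: label card 204·102 = 20808, sculpture shelf 140·135 = 18900, framed print 201·62 = 12462, large canvas 35·110 = 3850, triptych panel 66·74 = 4884, small canvas 36·52 = 1872, photograph 78·105 = 8190. Sum 70966.
x: (20808·369 + 18900·405 + 12462·46 + 3850·399 + 4884·416 + 1872·47 + 8190·316) / 70966 = 22149822 / 70966 ≈ 312.12
y: (20808·90 + 18900·278 + 12462·21 + 3850·103 + 4884·284 + 1872·204 + 8190·185) / 70966 = 11069266 / 70966 ≈ 155.98

(312, 156)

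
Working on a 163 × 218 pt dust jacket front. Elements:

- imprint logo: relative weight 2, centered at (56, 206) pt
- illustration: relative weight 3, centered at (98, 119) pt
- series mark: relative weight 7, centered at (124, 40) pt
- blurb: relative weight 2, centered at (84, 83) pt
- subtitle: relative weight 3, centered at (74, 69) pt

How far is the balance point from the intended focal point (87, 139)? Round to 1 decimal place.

≈ 56.4 pt

Σw = 2 + 3 + 7 + 2 + 3 = 17.
x: (2·56 + 3·98 + 7·124 + 2·84 + 3·74) / 17 = 1664 / 17 ≈ 97.88
y: (2·206 + 3·119 + 7·40 + 2·83 + 3·69) / 17 = 1422 / 17 ≈ 83.65
Relative to (87, 139): Δ = (10.88, -55.35); |Δ| = √(10.88² + -55.35²) ≈ 56.41.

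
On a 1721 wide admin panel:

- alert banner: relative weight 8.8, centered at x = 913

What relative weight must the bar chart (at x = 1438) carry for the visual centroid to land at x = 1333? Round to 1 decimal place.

The single fixed element contributes weight 8.8, moment 8.8·913 = 8034.4.
Balance at x = 1333 requires (8034.4 + w·1438) / (8.8 + w) = 1333.
Rearranging, w·(1438 − 1333) = 1333·8.8 − 8034.4 = 3696.0, so w ≈ 3696.0/105 = 35.20.

w ≈ 35.2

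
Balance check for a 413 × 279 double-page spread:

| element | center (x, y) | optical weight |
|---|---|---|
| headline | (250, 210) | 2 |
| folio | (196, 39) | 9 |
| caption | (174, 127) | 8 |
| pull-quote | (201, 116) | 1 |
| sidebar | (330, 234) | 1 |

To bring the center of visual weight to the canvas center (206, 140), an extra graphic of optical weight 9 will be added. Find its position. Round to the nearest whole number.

New total weight: (2 + 9 + 8 + 1 + 1) + 9 = 30.
Along x: (4187 + 9·x) / 30 = 206 (existing moment 2·250 + 9·196 + 8·174 + 1·201 + 1·330 = 4187) ⇒ x = (6180 − 4187) / 9 ≈ 221.44.
Along y: (2137 + 9·y) / 30 = 140 (existing moment 2·210 + 9·39 + 8·127 + 1·116 + 1·234 = 2137) ⇒ y = (4200 − 2137) / 9 ≈ 229.22.

(221, 229)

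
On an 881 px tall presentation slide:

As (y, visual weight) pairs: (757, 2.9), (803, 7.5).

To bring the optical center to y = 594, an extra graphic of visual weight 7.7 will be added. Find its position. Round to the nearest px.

y ≈ 329

With the extra graphic, Σw becomes 2.9 + 7.5 + 7.7 = 18.1.
Along y: (8217.8 + 7.7·y) / 18.1 = 594 (existing moment 2.9·757 + 7.5·803 = 8217.8) ⇒ y = (10751.4 − 8217.8) / 7.7 ≈ 329.04.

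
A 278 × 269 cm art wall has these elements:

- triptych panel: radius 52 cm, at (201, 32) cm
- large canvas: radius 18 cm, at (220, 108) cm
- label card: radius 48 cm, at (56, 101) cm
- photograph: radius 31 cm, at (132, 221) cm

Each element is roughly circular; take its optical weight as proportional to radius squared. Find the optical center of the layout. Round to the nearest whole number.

Weights ∝ r²: triptych panel 52² = 2704, large canvas 18² = 324, label card 48² = 2304, photograph 31² = 961; Σw = 6293.
Σw·x = 2704·201 + 324·220 + 2304·56 + 961·132 = 870660, so x̄ = 870660/6293 ≈ 138.35.
Σw·y = 2704·32 + 324·108 + 2304·101 + 961·221 = 566605, so ȳ = 566605/6293 ≈ 90.04.

(138, 90)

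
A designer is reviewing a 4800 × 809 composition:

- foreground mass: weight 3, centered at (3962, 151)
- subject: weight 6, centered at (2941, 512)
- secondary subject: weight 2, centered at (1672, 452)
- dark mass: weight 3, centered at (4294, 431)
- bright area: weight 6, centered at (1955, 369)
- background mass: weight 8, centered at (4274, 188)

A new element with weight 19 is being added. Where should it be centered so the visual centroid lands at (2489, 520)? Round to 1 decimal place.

With the new element, Σw becomes 3 + 6 + 2 + 3 + 6 + 8 + 19 = 47.
x: need Σw·x = 47·2489 = 116983. Existing = 3·3962 + 6·2941 + 2·1672 + 3·4294 + 6·1955 + 8·4274 = 91680. Remainder 25303 / 19 ≈ 1331.74.
y: need Σw·y = 47·520 = 24440. Existing = 3·151 + 6·512 + 2·452 + 3·431 + 6·369 + 8·188 = 9440. Remainder 15000 / 19 ≈ 789.47.

(1331.7, 789.5)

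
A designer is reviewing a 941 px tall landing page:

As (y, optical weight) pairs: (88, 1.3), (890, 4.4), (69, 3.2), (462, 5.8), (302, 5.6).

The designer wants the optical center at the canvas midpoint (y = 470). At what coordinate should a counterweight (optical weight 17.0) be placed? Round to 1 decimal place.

After adding the counterweight, total weight = 1.3 + 4.4 + 3.2 + 5.8 + 5.6 + 17.0 = 37.3.
y: need Σw·y = 37.3·470 = 17531.0. Existing = 1.3·88 + 4.4·890 + 3.2·69 + 5.8·462 + 5.6·302 = 8622.0. Remainder 8909.0 / 17.0 ≈ 524.06.

y ≈ 524.1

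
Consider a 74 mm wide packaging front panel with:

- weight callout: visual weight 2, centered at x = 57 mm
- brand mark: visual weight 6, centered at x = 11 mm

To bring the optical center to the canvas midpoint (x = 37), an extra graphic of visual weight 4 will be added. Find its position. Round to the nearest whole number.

With the extra graphic, Σw becomes 2 + 6 + 4 = 12.
x: need Σw·x = 12·37 = 444. Existing = 2·57 + 6·11 = 180. Remainder 264 / 4 ≈ 66.00.

x ≈ 66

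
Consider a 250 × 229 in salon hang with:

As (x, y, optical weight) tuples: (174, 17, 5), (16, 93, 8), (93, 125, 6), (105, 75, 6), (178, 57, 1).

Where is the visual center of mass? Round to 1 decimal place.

Σw = 5 + 8 + 6 + 6 + 1 = 26.
x: (5·174 + 8·16 + 6·93 + 6·105 + 1·178) / 26 = 2364 / 26 ≈ 90.92
y: (5·17 + 8·93 + 6·125 + 6·75 + 1·57) / 26 = 2086 / 26 ≈ 80.23

(90.9, 80.2)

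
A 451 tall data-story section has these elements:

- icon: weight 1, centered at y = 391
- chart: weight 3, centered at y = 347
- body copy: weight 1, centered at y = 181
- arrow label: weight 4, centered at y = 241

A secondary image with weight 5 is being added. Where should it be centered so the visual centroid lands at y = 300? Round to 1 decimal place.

y ≈ 324.6

New total weight: (1 + 3 + 1 + 4) + 5 = 14.
y: need Σw·y = 14·300 = 4200. Existing = 1·391 + 3·347 + 1·181 + 4·241 = 2577. Remainder 1623 / 5 ≈ 324.60.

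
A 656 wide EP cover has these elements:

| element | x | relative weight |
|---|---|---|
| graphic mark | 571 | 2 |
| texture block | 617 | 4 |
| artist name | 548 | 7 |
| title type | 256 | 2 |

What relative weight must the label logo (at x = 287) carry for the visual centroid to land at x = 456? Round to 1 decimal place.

w ≈ 6.6

Known weights sum to 2 + 4 + 7 + 2 = 15; their moment is 2·571 + 4·617 + 7·548 + 2·256 = 7958.
Balance at x = 456 requires (7958 + w·287) / (15 + w) = 456.
So w = (456·15 − 7958)/(287 − 456) = -1118/-169 ≈ 6.62.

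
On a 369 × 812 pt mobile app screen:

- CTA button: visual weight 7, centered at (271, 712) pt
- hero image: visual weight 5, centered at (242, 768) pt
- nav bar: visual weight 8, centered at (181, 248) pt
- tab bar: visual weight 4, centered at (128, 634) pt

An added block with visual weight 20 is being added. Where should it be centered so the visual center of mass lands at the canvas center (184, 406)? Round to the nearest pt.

After adding the added block, total weight = 7 + 5 + 8 + 4 + 20 = 44.
Along x: (5067 + 20·x) / 44 = 184 (existing moment 7·271 + 5·242 + 8·181 + 4·128 = 5067) ⇒ x = (8096 − 5067) / 20 ≈ 151.45.
Along y: (13344 + 20·y) / 44 = 406 (existing moment 7·712 + 5·768 + 8·248 + 4·634 = 13344) ⇒ y = (17864 − 13344) / 20 ≈ 226.00.

(151, 226)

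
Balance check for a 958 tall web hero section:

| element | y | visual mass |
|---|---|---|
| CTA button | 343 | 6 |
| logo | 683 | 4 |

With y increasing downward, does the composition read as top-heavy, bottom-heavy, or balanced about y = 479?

Σw = 6 + 4 = 10.
Σw·y = 6·343 + 4·683 = 4790, so ȳ = 4790/10 ≈ 479.00.
That equals the midline 479 — balanced.

balanced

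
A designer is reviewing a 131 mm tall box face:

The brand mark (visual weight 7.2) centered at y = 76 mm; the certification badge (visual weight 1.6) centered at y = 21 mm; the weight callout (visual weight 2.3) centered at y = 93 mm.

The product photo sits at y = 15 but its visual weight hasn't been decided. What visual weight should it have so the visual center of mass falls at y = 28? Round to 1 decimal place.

Known weights sum to 7.2 + 1.6 + 2.3 = 11.1; their moment is 7.2·76 + 1.6·21 + 2.3·93 = 794.7.
Balance at y = 28 requires (794.7 + w·15) / (11.1 + w) = 28.
So w = (28·11.1 − 794.7)/(15 − 28) = -483.9/-13 ≈ 37.22.

w ≈ 37.2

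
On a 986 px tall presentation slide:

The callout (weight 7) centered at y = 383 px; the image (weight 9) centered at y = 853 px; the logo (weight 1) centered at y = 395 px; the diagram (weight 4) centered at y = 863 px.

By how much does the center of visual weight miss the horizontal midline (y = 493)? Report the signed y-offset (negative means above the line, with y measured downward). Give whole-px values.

≈ 183 px

Σw = 7 + 9 + 1 + 4 = 21.
Σw·y = 7·383 + 9·853 + 1·395 + 4·863 = 14205, so ȳ = 14205/21 ≈ 676.43.
Difference: 676.43 − 493 ≈ 183.43.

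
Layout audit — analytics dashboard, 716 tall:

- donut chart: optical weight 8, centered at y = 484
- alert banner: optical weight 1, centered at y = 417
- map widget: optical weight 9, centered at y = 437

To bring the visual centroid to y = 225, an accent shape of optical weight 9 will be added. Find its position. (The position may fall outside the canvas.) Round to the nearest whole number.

With the accent shape, Σw becomes 8 + 1 + 9 + 9 = 27.
Along y: (8222 + 9·y) / 27 = 225 (existing moment 8·484 + 1·417 + 9·437 = 8222) ⇒ y = (6075 − 8222) / 9 ≈ -238.56.

y ≈ -239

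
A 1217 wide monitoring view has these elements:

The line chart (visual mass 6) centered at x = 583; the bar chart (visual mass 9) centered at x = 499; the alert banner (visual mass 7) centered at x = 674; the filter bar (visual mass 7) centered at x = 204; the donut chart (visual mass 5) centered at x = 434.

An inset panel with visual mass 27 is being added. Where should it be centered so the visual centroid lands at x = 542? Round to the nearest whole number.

x ≈ 621

With the inset panel, Σw becomes 6 + 9 + 7 + 7 + 5 + 27 = 61.
x: need Σw·x = 61·542 = 33062. Existing = 6·583 + 9·499 + 7·674 + 7·204 + 5·434 = 16305. Remainder 16757 / 27 ≈ 620.63.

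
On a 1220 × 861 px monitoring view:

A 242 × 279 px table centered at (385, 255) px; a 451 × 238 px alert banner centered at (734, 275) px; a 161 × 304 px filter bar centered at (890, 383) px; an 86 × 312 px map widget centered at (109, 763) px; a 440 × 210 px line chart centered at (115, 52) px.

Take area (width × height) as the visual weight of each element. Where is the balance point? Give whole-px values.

Taking area as weight: table 242·279 = 67518, alert banner 451·238 = 107338, filter bar 161·304 = 48944, map widget 86·312 = 26832, line chart 440·210 = 92400. Sum 343032.
x-moment: 67518·385 + 107338·734 + 48944·890 + 26832·109 + 92400·115 = 161891370; centroid 161891370/343032 ≈ 471.94.
y-moment: 67518·255 + 107338·275 + 48944·383 + 26832·763 + 92400·52 = 90758208; centroid 90758208/343032 ≈ 264.58.

(472, 265)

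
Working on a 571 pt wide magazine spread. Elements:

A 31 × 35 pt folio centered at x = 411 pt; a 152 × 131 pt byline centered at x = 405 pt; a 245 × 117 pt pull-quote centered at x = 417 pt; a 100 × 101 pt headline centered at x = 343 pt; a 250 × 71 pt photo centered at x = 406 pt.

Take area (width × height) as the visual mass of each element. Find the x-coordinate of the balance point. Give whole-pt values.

x ≈ 402

Areas → weights: folio 31·35 = 1085, byline 152·131 = 19912, pull-quote 245·117 = 28665, headline 100·101 = 10100, photo 250·71 = 17750; Σw = 77512.
x-moment: 1085·411 + 19912·405 + 28665·417 + 10100·343 + 17750·406 = 31134400; centroid 31134400/77512 ≈ 401.67.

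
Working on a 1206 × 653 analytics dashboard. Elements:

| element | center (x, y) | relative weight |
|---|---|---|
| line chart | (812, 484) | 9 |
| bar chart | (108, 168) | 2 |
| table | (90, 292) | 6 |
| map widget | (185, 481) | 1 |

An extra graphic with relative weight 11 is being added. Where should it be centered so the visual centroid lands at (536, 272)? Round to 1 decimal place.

New total weight: (9 + 2 + 6 + 1) + 11 = 29.
x: target moment 29×536 = 15544; current 9·812 + 2·108 + 6·90 + 1·185 = 8249; the extra graphic supplies 7295, so x = 7295/11 ≈ 663.18.
y: target moment 29×272 = 7888; current 9·484 + 2·168 + 6·292 + 1·481 = 6925; the extra graphic supplies 963, so y = 963/11 ≈ 87.55.

(663.2, 87.5)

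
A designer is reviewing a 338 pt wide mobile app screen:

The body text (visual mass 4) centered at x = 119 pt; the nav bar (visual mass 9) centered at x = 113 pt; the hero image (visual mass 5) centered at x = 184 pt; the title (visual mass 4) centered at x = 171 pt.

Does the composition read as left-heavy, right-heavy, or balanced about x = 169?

left-heavy

Total weight = 4 + 9 + 5 + 4 = 22.
Σw·x = 4·119 + 9·113 + 5·184 + 4·171 = 3097, so x̄ = 3097/22 ≈ 140.77.
Since 140.8 is left of 169, the composition reads left-heavy.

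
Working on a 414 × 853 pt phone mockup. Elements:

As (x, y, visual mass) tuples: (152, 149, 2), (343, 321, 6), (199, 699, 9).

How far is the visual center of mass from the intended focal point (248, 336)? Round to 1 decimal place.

Weights sum to 2 + 6 + 9 = 17.
x: (2·152 + 6·343 + 9·199) / 17 = 4153 / 17 ≈ 244.29
y: (2·149 + 6·321 + 9·699) / 17 = 8515 / 17 ≈ 500.88
Offset from (248, 336): Δx ≈ -3.71, Δy ≈ 164.88; distance = √(Δx² + Δy²) ≈ 164.92.

≈ 164.9 pt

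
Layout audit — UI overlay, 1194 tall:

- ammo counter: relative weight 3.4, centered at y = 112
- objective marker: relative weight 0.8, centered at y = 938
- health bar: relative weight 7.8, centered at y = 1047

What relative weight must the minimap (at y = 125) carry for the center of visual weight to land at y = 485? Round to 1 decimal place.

Fixed elements: Σw = 3.4 + 0.8 + 7.8 = 12.0, Σw·y = 3.4·112 + 0.8·938 + 7.8·1047 = 9297.8.
Balance at y = 485 requires (9297.8 + w·125) / (12.0 + w) = 485.
So w = (485·12.0 − 9297.8)/(125 − 485) = -3477.8/-360 ≈ 9.66.

w ≈ 9.7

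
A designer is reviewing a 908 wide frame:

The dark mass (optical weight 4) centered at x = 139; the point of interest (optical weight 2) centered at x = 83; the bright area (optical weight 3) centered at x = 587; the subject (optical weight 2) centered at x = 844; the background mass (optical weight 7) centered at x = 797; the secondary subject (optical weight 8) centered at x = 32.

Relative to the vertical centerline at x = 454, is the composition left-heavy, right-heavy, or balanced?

left-heavy

Σw = 4 + 2 + 3 + 2 + 7 + 8 = 26.
x-moment: 4·139 + 2·83 + 3·587 + 2·844 + 7·797 + 8·32 = 10006; centroid 10006/26 ≈ 384.85.
384.8 lies left of the midline 454, so the layout is left-heavy.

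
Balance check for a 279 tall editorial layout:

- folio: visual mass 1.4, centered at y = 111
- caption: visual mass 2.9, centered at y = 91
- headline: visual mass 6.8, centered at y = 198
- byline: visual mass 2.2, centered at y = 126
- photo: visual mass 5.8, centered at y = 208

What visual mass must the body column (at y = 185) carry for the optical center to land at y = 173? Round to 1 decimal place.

w ≈ 4.6

Known weights sum to 1.4 + 2.9 + 6.8 + 2.2 + 5.8 = 19.1; their moment is 1.4·111 + 2.9·91 + 6.8·198 + 2.2·126 + 5.8·208 = 3249.3.
Set Σw·y/Σw = 173: (3249.3 + 185w) = 173·(19.1 + w).
Rearranging, w·(185 − 173) = 173·19.1 − 3249.3 = 55.0, so w ≈ 55.0/12 = 4.58.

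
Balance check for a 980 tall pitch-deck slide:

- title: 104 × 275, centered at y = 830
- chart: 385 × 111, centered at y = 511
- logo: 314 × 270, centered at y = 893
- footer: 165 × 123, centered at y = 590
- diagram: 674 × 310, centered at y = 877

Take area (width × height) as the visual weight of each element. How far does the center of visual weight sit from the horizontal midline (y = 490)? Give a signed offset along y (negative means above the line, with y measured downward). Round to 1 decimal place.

≈ 331.3

Areas → weights: title 104·275 = 28600, chart 385·111 = 42735, logo 314·270 = 84780, footer 165·123 = 20295, diagram 674·310 = 208940; Σw = 385350.
Σw·y = 28600·830 + 42735·511 + 84780·893 + 20295·590 + 208940·877 = 316498555, so ȳ = 316498555/385350 ≈ 821.33.
Offset from y = 490: 821.33 − 490 ≈ 331.33.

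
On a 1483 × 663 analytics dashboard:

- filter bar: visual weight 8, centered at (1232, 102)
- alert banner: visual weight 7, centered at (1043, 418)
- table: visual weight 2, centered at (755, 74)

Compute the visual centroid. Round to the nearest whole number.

Weights sum to 8 + 7 + 2 = 17.
x: (8·1232 + 7·1043 + 2·755) / 17 = 18667 / 17 ≈ 1098.06
y: (8·102 + 7·418 + 2·74) / 17 = 3890 / 17 ≈ 228.82

(1098, 229)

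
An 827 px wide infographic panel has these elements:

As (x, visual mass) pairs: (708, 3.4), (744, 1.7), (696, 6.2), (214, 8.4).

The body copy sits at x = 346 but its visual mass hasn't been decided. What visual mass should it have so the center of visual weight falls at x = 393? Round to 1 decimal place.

Fixed elements: Σw = 3.4 + 1.7 + 6.2 + 8.4 = 19.7, Σw·x = 3.4·708 + 1.7·744 + 6.2·696 + 8.4·214 = 9784.8.
Balance at x = 393 requires (9784.8 + w·346) / (19.7 + w) = 393.
Solving: w = (393·19.7 − 9784.8) / (346 − 393) = -2042.7 / -47 ≈ 43.46.

w ≈ 43.5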